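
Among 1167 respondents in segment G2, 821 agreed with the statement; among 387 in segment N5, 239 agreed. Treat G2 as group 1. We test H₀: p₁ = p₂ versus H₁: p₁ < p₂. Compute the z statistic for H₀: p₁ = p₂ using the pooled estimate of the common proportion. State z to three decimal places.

p̂₁ = 821/1167 = 0.703513, p̂₂ = 239/387 = 0.617571.
Pooled p̂ = (821+239)/(1167+387) = 1060/1554 = 0.682111.
SE = √(p̂(1−p̂)(1/n₁+1/n₂)) = √(0.682111·0.317889·0.00344088) = √(0.000746105) = 0.027315.
z = (0.703513 − 0.617571)/0.027315 = 0.085942/0.027315 = 3.146.
p-value = P(Z < 3.146) ≈ 0.9992.

z = 3.146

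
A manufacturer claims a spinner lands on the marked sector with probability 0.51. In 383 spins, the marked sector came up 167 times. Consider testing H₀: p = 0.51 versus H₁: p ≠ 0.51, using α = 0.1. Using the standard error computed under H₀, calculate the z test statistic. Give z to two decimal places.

p̂ = 167/383 = 0.4360.
Standard error under H₀: √(0.51×0.49/383) = 0.0255.
z = (0.4360 − 0.51)/0.0255 = -0.0740/0.0255 = -2.90.
Two-sided p-value ≈ 2·Φ(−2.896) = 0.0038, so at α = 0.1 we reject H₀.

z = -2.90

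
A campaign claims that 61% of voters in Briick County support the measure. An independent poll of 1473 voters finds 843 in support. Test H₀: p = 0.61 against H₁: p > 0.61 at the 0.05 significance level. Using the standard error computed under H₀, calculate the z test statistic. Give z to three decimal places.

p̂ = 843/1473 = 0.57230.
SE = √(p₀(1−p₀)/n) = √(0.2379/1473) = 0.01271.
z = (0.57230 − 0.61)/0.01271 = -0.03770/0.01271 = -2.966.
p-value = P(Z > -2.966) ≈ 0.9985. With α = 0.05, fail to reject H₀.

z = -2.966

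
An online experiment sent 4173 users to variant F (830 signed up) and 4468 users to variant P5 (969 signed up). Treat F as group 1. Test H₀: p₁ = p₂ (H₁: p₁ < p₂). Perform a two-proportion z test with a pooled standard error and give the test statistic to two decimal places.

p̂₁ = 830/4173 = 0.19890, p̂₂ = 969/4468 = 0.21688.
Pooled p̂ = (830+969)/(4173+4468) = 1799/8641 = 0.20819.
SE = √(p̂(1−p̂)(1/n₁+1/n₂)) = √(0.20819·0.79181·0.00046345) = √(7.63992e-05) = 0.00874.
z = (0.19890 − 0.21688)/0.00874 = -0.01798/0.00874 = -2.06.

z = -2.06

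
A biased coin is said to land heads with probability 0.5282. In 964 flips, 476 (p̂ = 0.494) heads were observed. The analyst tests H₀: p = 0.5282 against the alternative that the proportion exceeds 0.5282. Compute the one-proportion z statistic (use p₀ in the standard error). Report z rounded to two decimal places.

p̂ = 476/964 = 0.4938.
SE = √(p₀(1−p₀)/n) = √(0.2492/964) = 0.0161.
z = (0.4938 − 0.5282)/0.0161 = -0.0344/0.0161 = -2.14.

z = -2.14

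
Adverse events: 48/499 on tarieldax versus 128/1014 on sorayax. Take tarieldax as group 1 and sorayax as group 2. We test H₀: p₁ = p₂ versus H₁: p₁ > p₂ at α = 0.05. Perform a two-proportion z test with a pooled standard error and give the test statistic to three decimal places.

z = -1.713

p̂₁ = 48/499 ≈ 0.096192, p̂₂ = 128/1014 ≈ 0.126233.
Pooled p̂ = (48+128)/(499+1014) = 176/1513 = 0.116325.
SE = √(p̂(1−p̂)(1/n₁+1/n₂)) = √(0.116325·0.883675·0.0029902) = √(0.000307374) = 0.017532.
z = (0.096192 − 0.126233)/0.017532 = -0.030041/0.017532 = -1.713.
p-value = P(Z > -1.713) ≈ 0.9567, so at α = 0.05 we fail to reject H₀.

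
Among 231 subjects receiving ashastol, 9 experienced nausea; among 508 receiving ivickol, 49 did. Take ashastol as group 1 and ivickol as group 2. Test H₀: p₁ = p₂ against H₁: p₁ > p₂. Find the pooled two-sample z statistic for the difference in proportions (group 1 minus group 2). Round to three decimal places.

z = -2.694

p̂₁ = 9/231 ≈ 0.03896, p̂₂ = 49/508 ≈ 0.09646.
Pooled p̂ = (9+49)/(231+508) = 58/739 = 0.07848.
SE = √(p̂(1−p̂)(1/n₁+1/n₂)) = √(0.07848·0.92152·0.00629751) = √(0.000455465) = 0.02134.
z = (0.03896 − 0.09646)/0.02134 = -0.05750/0.02134 = -2.694.
p-value = P(Z > -2.694) ≈ 0.9965.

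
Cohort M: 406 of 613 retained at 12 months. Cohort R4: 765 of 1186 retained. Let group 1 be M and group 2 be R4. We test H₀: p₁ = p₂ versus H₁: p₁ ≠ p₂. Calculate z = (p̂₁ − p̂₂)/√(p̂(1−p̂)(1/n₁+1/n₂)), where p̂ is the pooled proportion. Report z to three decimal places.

z = 0.729

p̂₁ = 406/613 = 0.66232, p̂₂ = 765/1186 = 0.64503.
Pooled p̂ = (406+765)/(613+1186) = 1171/1799 = 0.65092.
SE = √(p̂(1−p̂)(1/n₁+1/n₂)) = √(0.65092·0.34908·0.00247449) = √(0.000562264) = 0.02371.
z = (0.66232 − 0.64503)/0.02371 = 0.01729/0.02371 = 0.729.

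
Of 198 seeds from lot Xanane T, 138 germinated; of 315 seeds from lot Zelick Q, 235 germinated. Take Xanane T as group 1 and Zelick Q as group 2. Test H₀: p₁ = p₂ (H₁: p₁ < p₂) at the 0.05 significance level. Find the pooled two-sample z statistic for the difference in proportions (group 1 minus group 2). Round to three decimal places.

p̂₁ = 138/198 = 0.69697, p̂₂ = 235/315 = 0.74603.
Pooled p̂ = (138+235)/(198+315) = 373/513 = 0.72710.
SE = √(p̂(1−p̂)(1/n₁+1/n₂)) = √(0.72710·0.27290·0.00822511) = √(0.00163209) = 0.04040.
z = (0.69697 − 0.74603)/0.04040 = -0.04906/0.04040 = -1.214.
p-value = P(Z < -1.214) ≈ 0.1123; since p > α = 0.05, fail to reject H₀.

z = -1.214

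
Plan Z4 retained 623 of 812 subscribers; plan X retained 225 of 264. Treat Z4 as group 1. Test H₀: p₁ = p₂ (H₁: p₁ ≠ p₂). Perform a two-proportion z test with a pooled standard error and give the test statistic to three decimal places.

z = -2.937

p̂₁ = 623/812 = 0.76724, p̂₂ = 225/264 = 0.85227.
Pooled p̂ = (623+225)/(812+264) = 848/1076 = 0.78810.
SE = √(0.166996 × 0.00501941) = 0.02895.
z = (0.76724 − 0.85227)/0.02895 = -0.08503/0.02895 = -2.937.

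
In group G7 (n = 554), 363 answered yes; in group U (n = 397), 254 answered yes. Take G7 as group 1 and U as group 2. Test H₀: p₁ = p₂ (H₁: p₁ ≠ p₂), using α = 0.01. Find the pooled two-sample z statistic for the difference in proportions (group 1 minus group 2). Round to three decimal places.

p̂₁ = 363/554 ≈ 0.65523, p̂₂ = 254/397 ≈ 0.63980.
Pooled p̂ = (363+254)/(554+397) = 617/951 = 0.64879.
SE = √(p̂(1−p̂)(1/n₁+1/n₂)) = √(0.64879·0.35121·0.00432395) = √(0.00098526) = 0.03139.
z = (0.65523 − 0.63980)/0.03139 = 0.01543/0.03139 = 0.492.
p-value = 2·P(Z > 0.492) ≈ 0.6229; since p > α = 0.01, fail to reject H₀.

z = 0.492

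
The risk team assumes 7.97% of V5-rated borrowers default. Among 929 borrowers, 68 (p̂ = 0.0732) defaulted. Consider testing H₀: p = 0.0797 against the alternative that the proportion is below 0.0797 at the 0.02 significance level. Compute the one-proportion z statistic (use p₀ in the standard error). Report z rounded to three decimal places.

z = -0.732

p̂ = 68/929 ≈ 0.073197.
Under H₀, SE = √(0.0797·0.9203/929) = √(7.89536e-05) = 0.008886.
z = (0.073197 − 0.0797)/0.008886 = -0.006503/0.008886 = -0.732.
p-value = P(Z < -0.732) ≈ 0.2321; since p > α = 0.02, fail to reject H₀.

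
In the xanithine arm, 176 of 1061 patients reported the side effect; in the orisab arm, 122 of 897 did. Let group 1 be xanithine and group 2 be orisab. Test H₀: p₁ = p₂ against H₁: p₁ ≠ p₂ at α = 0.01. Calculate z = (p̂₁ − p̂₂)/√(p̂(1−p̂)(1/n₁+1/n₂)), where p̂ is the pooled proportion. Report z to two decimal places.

p̂₁ = 176/1061 ≈ 0.1659, p̂₂ = 122/897 ≈ 0.1360.
Pooled p̂ = (176+122)/(1061+897) = 298/1958 = 0.1522.
SE = √(0.129032 × 0.00205733) = 0.0163.
z = (0.1659 − 0.1360)/0.0163 = 0.0299/0.0163 = 1.83.
Two-sided p-value ≈ 2·Φ(−1.833) = 0.0667, so at α = 0.01 we fail to reject H₀.

z = 1.83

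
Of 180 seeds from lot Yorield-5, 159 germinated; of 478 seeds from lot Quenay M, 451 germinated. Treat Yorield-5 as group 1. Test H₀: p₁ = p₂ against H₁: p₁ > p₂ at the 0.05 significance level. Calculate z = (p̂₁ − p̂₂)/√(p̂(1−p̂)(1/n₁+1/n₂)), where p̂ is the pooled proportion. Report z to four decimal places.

p̂₁ = 159/180 = 0.883333, p̂₂ = 451/478 = 0.943515.
Pooled p̂ = (159+451)/(180+478) = 610/658 = 0.927052.
SE = √(p̂(1−p̂)(1/n₁+1/n₂)) = √(0.927052·0.072948·0.00764761) = √(0.000517184) = 0.022742.
z = (0.883333 − 0.943515)/0.022742 = -0.060182/0.022742 = -2.6463.
p-value = P(Z > -2.646) ≈ 0.9959, so at α = 0.05 we fail to reject H₀.

z = -2.6463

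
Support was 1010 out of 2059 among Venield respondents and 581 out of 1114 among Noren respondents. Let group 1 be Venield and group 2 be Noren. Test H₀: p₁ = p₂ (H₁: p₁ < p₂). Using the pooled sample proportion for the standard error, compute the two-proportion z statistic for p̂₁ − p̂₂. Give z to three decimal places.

p̂₁ = 1010/2059 = 0.490529, p̂₂ = 581/1114 = 0.521544.
Pooled p̂ = (1010+581)/(2059+1114) = 1591/3173 = 0.501418.
SE = √(0.249998 × 0.00138334) = 0.018597.
z = (0.490529 − 0.521544)/0.018597 = -0.031015/0.018597 = -1.668.
p-value = P(Z < -1.668) ≈ 0.0477.

z = -1.668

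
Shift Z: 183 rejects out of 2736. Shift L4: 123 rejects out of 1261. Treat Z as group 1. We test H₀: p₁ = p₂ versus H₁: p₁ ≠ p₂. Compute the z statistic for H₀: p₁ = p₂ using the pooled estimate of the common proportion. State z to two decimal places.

p̂₁ = 183/2736 = 0.06689, p̂₂ = 123/1261 = 0.09754.
Pooled p̂ = (183+123)/(2736+1261) = 306/3997 = 0.07656.
SE = √(p̂(1−p̂)(1/n₁+1/n₂)) = √(0.07656·0.92344·0.00115852) = √(8.19031e-05) = 0.00905.
z = (0.06689 − 0.09754)/0.00905 = -0.03065/0.00905 = -3.39.

z = -3.39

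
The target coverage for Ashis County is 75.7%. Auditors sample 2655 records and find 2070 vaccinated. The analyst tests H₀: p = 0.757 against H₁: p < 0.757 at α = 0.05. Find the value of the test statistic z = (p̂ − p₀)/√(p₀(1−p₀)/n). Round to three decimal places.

z = 2.722

p̂ = 2070/2655 ≈ 0.779661.
SE = √(p₀(1−p₀)/n) = √(0.18395/2655) = 0.008324.
z = (0.779661 − 0.757)/0.008324 = 0.022661/0.008324 = 2.722.
p-value = P(Z < 2.722) ≈ 0.9968. With α = 0.05, fail to reject H₀.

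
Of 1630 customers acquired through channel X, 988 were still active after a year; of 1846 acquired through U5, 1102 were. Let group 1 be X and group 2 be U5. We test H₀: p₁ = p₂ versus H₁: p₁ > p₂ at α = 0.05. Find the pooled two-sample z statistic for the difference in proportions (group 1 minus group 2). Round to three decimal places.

z = 0.551

p̂₁ = 988/1630 = 0.606135, p̂₂ = 1102/1846 = 0.596966.
Pooled p̂ = (988+1102)/(1630+1846) = 2090/3476 = 0.601266.
SE = √(p̂(1−p̂)(1/n₁+1/n₂)) = √(0.601266·0.398734·0.00115521) = √(0.000276956) = 0.016642.
z = (0.606135 − 0.596966)/0.016642 = 0.009169/0.016642 = 0.551.
p-value = P(Z > 0.551) ≈ 0.2908; since p > α = 0.05, fail to reject H₀.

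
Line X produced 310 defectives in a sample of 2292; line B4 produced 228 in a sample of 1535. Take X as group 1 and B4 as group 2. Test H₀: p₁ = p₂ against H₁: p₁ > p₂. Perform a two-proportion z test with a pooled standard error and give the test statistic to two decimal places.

p̂₁ = 310/2292 ≈ 0.13525, p̂₂ = 228/1535 ≈ 0.14853.
Pooled p̂ = (310+228)/(2292+1535) = 538/3827 = 0.14058.
SE = √(0.120817 × 0.00108777) = 0.01146.
z = (0.13525 − 0.14853)/0.01146 = -0.01328/0.01146 = -1.16.
p-value = P(Z > -1.159) ≈ 0.8767.

z = -1.16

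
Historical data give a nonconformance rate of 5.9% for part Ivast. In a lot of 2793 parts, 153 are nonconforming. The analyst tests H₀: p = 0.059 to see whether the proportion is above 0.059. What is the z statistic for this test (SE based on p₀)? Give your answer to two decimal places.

z = -0.95

p̂ = 153/2793 = 0.05478.
Standard error under H₀: √(0.059×0.941/2793) = 0.00446.
z = (0.05478 − 0.059)/0.00446 = -0.00422/0.00446 = -0.95.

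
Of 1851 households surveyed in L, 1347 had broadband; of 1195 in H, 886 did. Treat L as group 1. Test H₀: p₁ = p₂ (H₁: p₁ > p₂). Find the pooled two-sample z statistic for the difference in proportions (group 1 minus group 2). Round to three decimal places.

z = -0.835

p̂₁ = 1347/1851 ≈ 0.72771, p̂₂ = 886/1195 ≈ 0.74142.
Pooled p̂ = (1347+886)/(1851+1195) = 2233/3046 = 0.73309.
SE = √(p̂(1−p̂)(1/n₁+1/n₂)) = √(0.73309·0.26691·0.00137707) = √(0.000269448) = 0.01641.
z = (0.72771 − 0.74142)/0.01641 = -0.01371/0.01641 = -0.835.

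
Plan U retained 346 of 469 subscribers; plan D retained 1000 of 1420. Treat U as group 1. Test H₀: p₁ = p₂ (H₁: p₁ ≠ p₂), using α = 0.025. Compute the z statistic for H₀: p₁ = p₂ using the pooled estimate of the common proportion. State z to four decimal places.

z = 1.3905

p̂₁ = 346/469 = 0.737740, p̂₂ = 1000/1420 = 0.704225.
Pooled p̂ = (346+1000)/(469+1420) = 1346/1889 = 0.712546.
SE = √(0.204824 × 0.00283642) = 0.024103.
z = (0.737740 − 0.704225)/0.024103 = 0.033515/0.024103 = 1.3905.
Two-sided p-value ≈ 2·Φ(−1.390) = 0.1644. With α = 0.025, fail to reject H₀.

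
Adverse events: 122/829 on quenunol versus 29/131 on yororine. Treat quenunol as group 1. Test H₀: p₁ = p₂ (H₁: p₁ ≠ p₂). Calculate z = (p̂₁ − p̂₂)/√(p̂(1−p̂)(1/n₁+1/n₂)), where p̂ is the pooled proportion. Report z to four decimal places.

p̂₁ = 122/829 = 0.147165, p̂₂ = 29/131 = 0.221374.
Pooled p̂ = (122+29)/(829+131) = 151/960 = 0.157292.
SE = √(p̂(1−p̂)(1/n₁+1/n₂)) = √(0.157292·0.842708·0.00883986) = √(0.00117173) = 0.034231.
z = (0.147165 − 0.221374)/0.034231 = -0.074209/0.034231 = -2.1679.
Two-sided p-value ≈ 2·Φ(−2.168) = 0.0302.

z = -2.1679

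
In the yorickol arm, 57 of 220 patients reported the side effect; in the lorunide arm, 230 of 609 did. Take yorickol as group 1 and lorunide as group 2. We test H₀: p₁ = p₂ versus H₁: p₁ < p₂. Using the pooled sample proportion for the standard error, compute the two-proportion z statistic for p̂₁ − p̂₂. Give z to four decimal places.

p̂₁ = 57/220 = 0.2590909, p̂₂ = 230/609 = 0.3776683.
Pooled p̂ = (57+230)/(220+609) = 287/829 = 0.3462002.
SE = √(0.226346 × 0.00618749) = 0.0374234.
z = (0.2590909 − 0.3776683)/0.0374234 = -0.1185774/0.0374234 = -3.1685.

z = -3.1685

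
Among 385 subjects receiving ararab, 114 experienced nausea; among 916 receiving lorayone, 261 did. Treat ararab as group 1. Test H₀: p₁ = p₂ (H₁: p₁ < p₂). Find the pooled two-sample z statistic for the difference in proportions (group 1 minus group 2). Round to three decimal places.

p̂₁ = 114/385 ≈ 0.29610, p̂₂ = 261/916 ≈ 0.28493.
Pooled p̂ = (114+261)/(385+916) = 375/1301 = 0.28824.
SE = √(0.205158 × 0.00368911) = 0.02751.
z = (0.29610 − 0.28493)/0.02751 = 0.01117/0.02751 = 0.406.
p-value = P(Z < 0.406) ≈ 0.6576.

z = 0.406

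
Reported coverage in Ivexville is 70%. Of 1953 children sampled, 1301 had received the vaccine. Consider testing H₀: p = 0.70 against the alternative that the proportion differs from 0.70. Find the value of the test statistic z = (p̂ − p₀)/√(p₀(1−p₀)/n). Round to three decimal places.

z = -3.264

p̂ = 1301/1953 = 0.66615.
Under H₀, SE = √(0.7·0.3/1953) = √(0.000107527) = 0.01037.
z = (0.66615 − 0.7)/0.01037 = -0.03385/0.01037 = -3.264.
Two-sided p-value ≈ 2·Φ(−3.264) = 0.0011.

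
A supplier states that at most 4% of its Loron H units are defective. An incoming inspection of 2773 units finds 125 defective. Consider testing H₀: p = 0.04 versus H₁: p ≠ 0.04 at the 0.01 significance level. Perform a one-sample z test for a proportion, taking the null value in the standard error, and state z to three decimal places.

p̂ = 125/2773 ≈ 0.0450775.
Under H₀, SE = √(0.04·0.96/2773) = √(1.38478e-05) = 0.0037213.
z = (0.0450775 − 0.04)/0.0037213 = 0.0050775/0.0037213 = 1.364.
p-value = 2·P(Z > 1.364) ≈ 0.1724; since p > α = 0.01, fail to reject H₀.

z = 1.364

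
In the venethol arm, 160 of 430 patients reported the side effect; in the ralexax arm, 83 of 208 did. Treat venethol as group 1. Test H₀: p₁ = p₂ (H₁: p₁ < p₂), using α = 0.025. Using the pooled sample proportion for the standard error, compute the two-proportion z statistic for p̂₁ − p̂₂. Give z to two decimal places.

p̂₁ = 160/430 ≈ 0.3721, p̂₂ = 83/208 ≈ 0.3990.
Pooled p̂ = (160+83)/(430+208) = 243/638 = 0.3809.
SE = √(0.23581 × 0.00713327) = 0.0410.
z = (0.3721 − 0.3990)/0.0410 = -0.0269/0.0410 = -0.66.
p-value = P(Z < -0.657) ≈ 0.2556, so at α = 0.025 we fail to reject H₀.

z = -0.66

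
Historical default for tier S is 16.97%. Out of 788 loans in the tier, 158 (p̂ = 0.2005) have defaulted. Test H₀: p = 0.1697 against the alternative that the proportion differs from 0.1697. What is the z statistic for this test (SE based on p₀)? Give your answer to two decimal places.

z = 2.30

p̂ = 158/788 = 0.2005.
Under H₀, SE = √(0.1697·0.8303/788) = √(0.00017881) = 0.0134.
z = (0.2005 − 0.1697)/0.0134 = 0.0308/0.0134 = 2.30.
Two-sided p-value ≈ 2·Φ(−2.304) = 0.0212.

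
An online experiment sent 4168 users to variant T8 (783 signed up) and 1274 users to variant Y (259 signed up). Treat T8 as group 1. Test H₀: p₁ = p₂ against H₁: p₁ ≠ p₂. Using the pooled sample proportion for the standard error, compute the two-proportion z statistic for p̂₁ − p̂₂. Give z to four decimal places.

p̂₁ = 783/4168 = 0.187860, p̂₂ = 259/1274 = 0.203297.
Pooled p̂ = (783+259)/(4168+1274) = 1042/5442 = 0.191474.
SE = √(p̂(1−p̂)(1/n₁+1/n₂)) = √(0.191474·0.808526·0.00102485) = √(0.000158659) = 0.012596.
z = (0.187860 − 0.203297)/0.012596 = -0.015437/0.012596 = -1.2255.

z = -1.2255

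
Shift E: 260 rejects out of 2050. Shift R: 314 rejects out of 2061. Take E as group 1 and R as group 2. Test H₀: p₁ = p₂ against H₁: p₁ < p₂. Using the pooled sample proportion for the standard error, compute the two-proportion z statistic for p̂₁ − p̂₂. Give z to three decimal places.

p̂₁ = 260/2050 ≈ 0.12683, p̂₂ = 314/2061 ≈ 0.15235.
Pooled p̂ = (260+314)/(2050+2061) = 574/4111 = 0.13963.
SE = √(p̂(1−p̂)(1/n₁+1/n₂)) = √(0.13963·0.86037·0.000973006) = √(0.000116887) = 0.01081.
z = (0.12683 − 0.15235)/0.01081 = -0.02552/0.01081 = -2.361.

z = -2.361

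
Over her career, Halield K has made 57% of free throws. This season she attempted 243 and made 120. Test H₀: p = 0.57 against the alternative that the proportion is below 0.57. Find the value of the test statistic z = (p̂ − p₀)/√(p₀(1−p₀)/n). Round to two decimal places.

z = -2.40

p̂ = 120/243 ≈ 0.4938.
SE = √(p₀(1−p₀)/n) = √(0.2451/243) = 0.0318.
z = (0.4938 − 0.57)/0.0318 = -0.0762/0.0318 = -2.40.
p-value = P(Z < -2.398) ≈ 0.0082.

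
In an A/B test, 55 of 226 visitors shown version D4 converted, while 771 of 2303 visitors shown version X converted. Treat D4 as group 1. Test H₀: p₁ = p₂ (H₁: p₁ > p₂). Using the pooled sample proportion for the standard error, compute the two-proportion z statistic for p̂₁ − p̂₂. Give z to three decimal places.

z = -2.796

p̂₁ = 55/226 ≈ 0.243363, p̂₂ = 771/2303 ≈ 0.334781.
Pooled p̂ = (55+771)/(226+2303) = 826/2529 = 0.326611.
SE = √(0.219936 × 0.004859) = 0.032691.
z = (0.243363 − 0.334781)/0.032691 = -0.091418/0.032691 = -2.796.
p-value = P(Z > -2.796) ≈ 0.9974.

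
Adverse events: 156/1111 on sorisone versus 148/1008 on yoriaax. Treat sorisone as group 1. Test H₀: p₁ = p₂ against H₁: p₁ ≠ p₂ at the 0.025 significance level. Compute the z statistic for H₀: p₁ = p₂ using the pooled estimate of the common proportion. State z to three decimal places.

z = -0.420

p̂₁ = 156/1111 ≈ 0.140414, p̂₂ = 148/1008 ≈ 0.146825.
Pooled p̂ = (156+148)/(1111+1008) = 304/2119 = 0.143464.
SE = √(0.122882 × 0.00189215) = 0.015248.
z = (0.140414 − 0.146825)/0.015248 = -0.006411/0.015248 = -0.420.
p-value = 2·P(Z > 0.420) ≈ 0.6741; since p > α = 0.025, fail to reject H₀.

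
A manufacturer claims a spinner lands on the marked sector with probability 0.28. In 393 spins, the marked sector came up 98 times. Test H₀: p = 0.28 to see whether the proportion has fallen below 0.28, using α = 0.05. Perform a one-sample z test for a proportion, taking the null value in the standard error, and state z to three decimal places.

p̂ = 98/393 ≈ 0.24936.
SE = √(p₀(1−p₀)/n) = √(0.2016/393) = 0.02265.
z = (0.24936 − 0.28)/0.02265 = -0.03064/0.02265 = -1.353.
p-value = P(Z < -1.353) ≈ 0.0881; since p > α = 0.05, fail to reject H₀.

z = -1.353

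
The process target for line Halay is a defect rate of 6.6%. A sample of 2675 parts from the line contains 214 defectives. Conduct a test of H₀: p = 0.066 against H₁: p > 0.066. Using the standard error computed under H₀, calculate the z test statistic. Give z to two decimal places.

p̂ = 214/2675 ≈ 0.0800.
Under H₀, SE = √(0.066·0.934/2675) = √(2.30445e-05) = 0.0048.
z = (0.0800 − 0.066)/0.0048 = 0.0140/0.0048 = 2.92.

z = 2.92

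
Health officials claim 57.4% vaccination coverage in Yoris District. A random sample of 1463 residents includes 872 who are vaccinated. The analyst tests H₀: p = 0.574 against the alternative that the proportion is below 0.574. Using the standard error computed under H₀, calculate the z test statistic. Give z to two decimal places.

z = 1.70

p̂ = 872/1463 ≈ 0.59604.
SE = √(p₀(1−p₀)/n) = √(0.24452/1463) = 0.01293.
z = (0.59604 − 0.574)/0.01293 = 0.02204/0.01293 = 1.70.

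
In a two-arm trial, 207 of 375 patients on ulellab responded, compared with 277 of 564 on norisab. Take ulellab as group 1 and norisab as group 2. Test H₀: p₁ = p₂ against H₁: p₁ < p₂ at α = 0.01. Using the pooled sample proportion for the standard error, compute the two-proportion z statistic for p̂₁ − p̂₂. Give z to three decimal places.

z = 1.828

p̂₁ = 207/375 ≈ 0.55200, p̂₂ = 277/564 ≈ 0.49113.
Pooled p̂ = (207+277)/(375+564) = 484/939 = 0.51544.
SE = √(0.249762 × 0.00443972) = 0.03330.
z = (0.55200 − 0.49113)/0.03330 = 0.06087/0.03330 = 1.828.
p-value = P(Z < 1.828) ≈ 0.9662, so at α = 0.01 we fail to reject H₀.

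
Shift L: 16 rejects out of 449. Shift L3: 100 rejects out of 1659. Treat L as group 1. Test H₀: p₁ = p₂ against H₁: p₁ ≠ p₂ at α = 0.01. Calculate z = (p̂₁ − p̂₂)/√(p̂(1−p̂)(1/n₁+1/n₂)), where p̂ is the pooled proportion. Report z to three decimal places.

p̂₁ = 16/449 = 0.035635, p̂₂ = 100/1659 = 0.060277.
Pooled p̂ = (16+100)/(449+1659) = 116/2108 = 0.055028.
SE = √(p̂(1−p̂)(1/n₁+1/n₂)) = √(0.055028·0.944972·0.00282994) = √(0.000147158) = 0.012131.
z = (0.035635 − 0.060277)/0.012131 = -0.024642/0.012131 = -2.031.
Two-sided p-value ≈ 2·Φ(−2.031) = 0.0422. With α = 0.01, fail to reject H₀.

z = -2.031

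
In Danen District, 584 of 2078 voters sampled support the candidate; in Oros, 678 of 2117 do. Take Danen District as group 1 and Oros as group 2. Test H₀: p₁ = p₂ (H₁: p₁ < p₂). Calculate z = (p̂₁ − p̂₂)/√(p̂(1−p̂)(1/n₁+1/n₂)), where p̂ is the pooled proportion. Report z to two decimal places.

p̂₁ = 584/2078 ≈ 0.2810, p̂₂ = 678/2117 ≈ 0.3203.
Pooled p̂ = (584+678)/(2078+2117) = 1262/4195 = 0.3008.
SE = √(p̂(1−p̂)(1/n₁+1/n₂)) = √(0.3008·0.6992·0.000953599) = √(0.000200573) = 0.0142.
z = (0.2810 − 0.3203)/0.0142 = -0.0393/0.0142 = -2.77.
p-value = P(Z < -2.770) ≈ 0.0028.

z = -2.77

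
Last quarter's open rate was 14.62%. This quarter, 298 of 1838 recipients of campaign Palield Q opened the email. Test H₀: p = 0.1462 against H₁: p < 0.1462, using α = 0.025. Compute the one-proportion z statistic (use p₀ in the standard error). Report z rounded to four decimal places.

z = 1.9334

p̂ = 298/1838 ≈ 0.162133.
Under H₀, SE = √(0.1462·0.8538/1838) = √(6.79138e-05) = 0.008241.
z = (0.162133 − 0.1462)/0.008241 = 0.015933/0.008241 = 1.9334.
p-value = P(Z < 1.933) ≈ 0.9734, so at α = 0.025 we fail to reject H₀.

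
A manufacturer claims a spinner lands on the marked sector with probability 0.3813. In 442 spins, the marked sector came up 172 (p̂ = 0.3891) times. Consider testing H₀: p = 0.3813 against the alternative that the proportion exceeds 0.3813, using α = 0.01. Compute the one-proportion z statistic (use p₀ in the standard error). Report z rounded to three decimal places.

p̂ = 172/442 = 0.38914.
Under H₀, SE = √(0.3813·0.6187/442) = √(0.000533734) = 0.02310.
z = (0.38914 − 0.3813)/0.02310 = 0.00784/0.02310 = 0.339.
p-value = P(Z > 0.339) ≈ 0.3672. With α = 0.01, fail to reject H₀.

z = 0.339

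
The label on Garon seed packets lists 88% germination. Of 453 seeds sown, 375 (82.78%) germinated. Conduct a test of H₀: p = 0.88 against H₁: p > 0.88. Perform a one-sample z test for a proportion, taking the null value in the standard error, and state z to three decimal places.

p̂ = 375/453 ≈ 0.82781.
SE = √(p₀(1−p₀)/n) = √(0.1056/453) = 0.01527.
z = (0.82781 − 0.88)/0.01527 = -0.05219/0.01527 = -3.418.
p-value = P(Z > -3.418) ≈ 0.9997.

z = -3.418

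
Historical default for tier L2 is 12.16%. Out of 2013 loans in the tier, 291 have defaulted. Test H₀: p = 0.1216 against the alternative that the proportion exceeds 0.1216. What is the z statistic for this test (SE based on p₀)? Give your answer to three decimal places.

p̂ = 291/2013 ≈ 0.144560.
SE = √(p₀(1−p₀)/n) = √(0.10681/2013) = 0.007284.
z = (0.144560 − 0.1216)/0.007284 = 0.022960/0.007284 = 3.152.

z = 3.152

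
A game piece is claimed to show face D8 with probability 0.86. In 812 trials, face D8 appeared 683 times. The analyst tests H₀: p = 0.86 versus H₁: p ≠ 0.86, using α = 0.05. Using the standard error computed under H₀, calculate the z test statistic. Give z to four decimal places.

p̂ = 683/812 ≈ 0.841133.
Standard error under H₀: √(0.86×0.14/812) = 0.012177.
z = (0.841133 − 0.86)/0.012177 = -0.018867/0.012177 = -1.5494.
p-value = 2·P(Z > 1.549) ≈ 0.1213; since p > α = 0.05, fail to reject H₀.

z = -1.5494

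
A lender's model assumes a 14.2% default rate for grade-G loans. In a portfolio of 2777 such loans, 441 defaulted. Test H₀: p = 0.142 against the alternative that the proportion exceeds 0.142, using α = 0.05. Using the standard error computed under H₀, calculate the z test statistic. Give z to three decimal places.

z = 2.537

p̂ = 441/2777 = 0.158804.
SE = √(p₀(1−p₀)/n) = √(0.12184/2777) = 0.006624.
z = (0.158804 − 0.142)/0.006624 = 0.016804/0.006624 = 2.537.
p-value = P(Z > 2.537) ≈ 0.0056. With α = 0.05, reject H₀.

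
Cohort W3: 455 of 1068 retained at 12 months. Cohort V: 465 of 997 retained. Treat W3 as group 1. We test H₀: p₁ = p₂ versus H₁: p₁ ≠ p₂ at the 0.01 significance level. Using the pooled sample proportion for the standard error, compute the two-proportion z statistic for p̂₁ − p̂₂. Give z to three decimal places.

z = -1.844

p̂₁ = 455/1068 ≈ 0.42603, p̂₂ = 465/997 ≈ 0.46640.
Pooled p̂ = (455+465)/(1068+997) = 920/2065 = 0.44552.
SE = √(p̂(1−p̂)(1/n₁+1/n₂)) = √(0.44552·0.55448·0.00193934) = √(0.000479079) = 0.02189.
z = (0.42603 − 0.46640)/0.02189 = -0.04037/0.02189 = -1.844.
Two-sided p-value ≈ 2·Φ(−1.844) = 0.0651. With α = 0.01, fail to reject H₀.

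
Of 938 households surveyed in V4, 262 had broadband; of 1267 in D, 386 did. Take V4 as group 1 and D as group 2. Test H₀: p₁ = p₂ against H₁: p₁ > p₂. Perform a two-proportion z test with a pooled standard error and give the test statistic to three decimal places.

p̂₁ = 262/938 ≈ 0.279318, p̂₂ = 386/1267 ≈ 0.304657.
Pooled p̂ = (262+386)/(938+1267) = 648/2205 = 0.293878.
SE = √(p̂(1−p̂)(1/n₁+1/n₂)) = √(0.293878·0.706122·0.00185536) = √(0.000385013) = 0.019622.
z = (0.279318 − 0.304657)/0.019622 = -0.025339/0.019622 = -1.291.

z = -1.291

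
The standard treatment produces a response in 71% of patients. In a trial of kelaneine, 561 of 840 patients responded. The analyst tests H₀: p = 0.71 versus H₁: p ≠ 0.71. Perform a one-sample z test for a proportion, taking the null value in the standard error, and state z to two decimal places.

z = -2.69

p̂ = 561/840 = 0.66786.
SE = √(p₀(1−p₀)/n) = √(0.2059/840) = 0.01566.
z = (0.66786 − 0.71)/0.01566 = -0.04214/0.01566 = -2.69.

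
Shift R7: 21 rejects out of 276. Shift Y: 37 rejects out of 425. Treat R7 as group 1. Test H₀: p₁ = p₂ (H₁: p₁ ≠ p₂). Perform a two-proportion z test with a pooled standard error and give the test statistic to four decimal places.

z = -0.5152

p̂₁ = 21/276 = 0.076087, p̂₂ = 37/425 = 0.087059.
Pooled p̂ = (21+37)/(276+425) = 58/701 = 0.082739.
SE = √(0.0758932 × 0.00597613) = 0.021297.
z = (0.076087 − 0.087059)/0.021297 = -0.010972/0.021297 = -0.5152.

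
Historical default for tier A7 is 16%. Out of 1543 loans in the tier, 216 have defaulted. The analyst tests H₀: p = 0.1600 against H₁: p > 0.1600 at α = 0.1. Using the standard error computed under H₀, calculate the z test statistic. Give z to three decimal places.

p̂ = 216/1543 ≈ 0.139987.
Under H₀, SE = √(0.16·0.84/1543) = √(8.7103e-05) = 0.009333.
z = (0.139987 − 0.16)/0.009333 = -0.020013/0.009333 = -2.144.
p-value = P(Z > -2.144) ≈ 0.9840; since p > α = 0.1, fail to reject H₀.

z = -2.144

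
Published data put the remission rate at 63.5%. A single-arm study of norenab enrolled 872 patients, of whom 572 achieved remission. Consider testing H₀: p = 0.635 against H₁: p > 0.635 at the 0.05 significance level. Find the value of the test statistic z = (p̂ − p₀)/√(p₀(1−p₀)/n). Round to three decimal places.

z = 1.286

p̂ = 572/872 = 0.65596.
SE = √(p₀(1−p₀)/n) = √(0.23178/872) = 0.01630.
z = (0.65596 − 0.635)/0.01630 = 0.02096/0.01630 = 1.286.
p-value = P(Z > 1.286) ≈ 0.0993, so at α = 0.05 we fail to reject H₀.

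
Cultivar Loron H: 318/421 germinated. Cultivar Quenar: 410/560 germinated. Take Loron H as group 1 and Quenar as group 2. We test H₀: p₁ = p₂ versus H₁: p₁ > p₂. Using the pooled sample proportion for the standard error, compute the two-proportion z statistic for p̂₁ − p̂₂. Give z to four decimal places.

p̂₁ = 318/421 = 0.7553444, p̂₂ = 410/560 = 0.7321429.
Pooled p̂ = (318+410)/(421+560) = 728/981 = 0.7420999.
SE = √(p̂(1−p̂)(1/n₁+1/n₂)) = √(0.7420999·0.2579001·0.00416101) = √(0.000796366) = 0.0282200.
z = (0.7553444 − 0.7321429)/0.0282200 = 0.0232015/0.0282200 = 0.8222.
p-value = P(Z > 0.822) ≈ 0.2055.

z = 0.8222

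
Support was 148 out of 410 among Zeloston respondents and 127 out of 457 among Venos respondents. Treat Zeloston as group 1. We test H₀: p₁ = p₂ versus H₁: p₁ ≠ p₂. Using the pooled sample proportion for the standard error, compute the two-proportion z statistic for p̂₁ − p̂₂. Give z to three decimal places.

z = 2.624

p̂₁ = 148/410 ≈ 0.36098, p̂₂ = 127/457 ≈ 0.27790.
Pooled p̂ = (148+127)/(410+457) = 275/867 = 0.31719.
SE = √(p̂(1−p̂)(1/n₁+1/n₂)) = √(0.31719·0.68281·0.00462721) = √(0.00100216) = 0.03166.
z = (0.36098 − 0.27790)/0.03166 = 0.08308/0.03166 = 2.624.
p-value = 2·P(Z > 2.624) ≈ 0.0087.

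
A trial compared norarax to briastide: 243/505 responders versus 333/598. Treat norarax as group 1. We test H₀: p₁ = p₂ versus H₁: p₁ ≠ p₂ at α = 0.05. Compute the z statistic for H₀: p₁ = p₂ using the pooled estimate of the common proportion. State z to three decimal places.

z = -2.507

p̂₁ = 243/505 = 0.481188, p̂₂ = 333/598 = 0.556856.
Pooled p̂ = (243+333)/(505+598) = 576/1103 = 0.522212.
SE = √(p̂(1−p̂)(1/n₁+1/n₂)) = √(0.522212·0.477788·0.00365244) = √(0.000911308) = 0.030188.
z = (0.481188 − 0.556856)/0.030188 = -0.075668/0.030188 = -2.507.
Two-sided p-value ≈ 2·Φ(−2.507) = 0.0122, so at α = 0.05 we reject H₀.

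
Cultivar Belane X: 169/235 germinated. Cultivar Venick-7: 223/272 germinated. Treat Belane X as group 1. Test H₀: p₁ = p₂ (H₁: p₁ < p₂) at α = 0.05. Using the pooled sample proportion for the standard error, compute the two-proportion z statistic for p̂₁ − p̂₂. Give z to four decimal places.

p̂₁ = 169/235 = 0.719149, p̂₂ = 223/272 = 0.819853.
Pooled p̂ = (169+223)/(235+272) = 392/507 = 0.773176.
SE = √(p̂(1−p̂)(1/n₁+1/n₂)) = √(0.773176·0.226824·0.00793179) = √(0.00139104) = 0.037297.
z = (0.719149 − 0.819853)/0.037297 = -0.100704/0.037297 = -2.7001.
p-value = P(Z < -2.700) ≈ 0.0035, so at α = 0.05 we reject H₀.

z = -2.7001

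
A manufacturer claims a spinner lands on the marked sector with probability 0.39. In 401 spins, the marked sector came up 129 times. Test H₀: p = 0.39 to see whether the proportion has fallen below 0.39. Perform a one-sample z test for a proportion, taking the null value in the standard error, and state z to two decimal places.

z = -2.80

p̂ = 129/401 ≈ 0.3217.
SE = √(p₀(1−p₀)/n) = √(0.2379/401) = 0.0244.
z = (0.3217 − 0.39)/0.0244 = -0.0683/0.0244 = -2.80.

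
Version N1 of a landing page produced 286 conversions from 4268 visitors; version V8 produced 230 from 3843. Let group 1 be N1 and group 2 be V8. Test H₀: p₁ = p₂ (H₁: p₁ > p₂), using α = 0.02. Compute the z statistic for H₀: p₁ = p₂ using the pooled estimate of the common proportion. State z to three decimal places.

z = 1.319

p̂₁ = 286/4268 = 0.06701, p̂₂ = 230/3843 = 0.05985.
Pooled p̂ = (286+230)/(4268+3843) = 516/8111 = 0.06362.
SE = √(0.0595701 × 0.000494515) = 0.00543.
z = (0.06701 − 0.05985)/0.00543 = 0.00716/0.00543 = 1.319.
p-value = P(Z > 1.319) ≈ 0.0935; since p > α = 0.02, fail to reject H₀.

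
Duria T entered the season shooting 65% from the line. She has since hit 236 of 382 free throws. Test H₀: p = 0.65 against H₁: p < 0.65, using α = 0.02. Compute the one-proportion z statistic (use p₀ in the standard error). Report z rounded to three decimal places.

p̂ = 236/382 = 0.617801.
SE = √(p₀(1−p₀)/n) = √(0.2275/382) = 0.024404.
z = (0.617801 − 0.65)/0.024404 = -0.032199/0.024404 = -1.319.
p-value = P(Z < -1.319) ≈ 0.0935. With α = 0.02, fail to reject H₀.

z = -1.319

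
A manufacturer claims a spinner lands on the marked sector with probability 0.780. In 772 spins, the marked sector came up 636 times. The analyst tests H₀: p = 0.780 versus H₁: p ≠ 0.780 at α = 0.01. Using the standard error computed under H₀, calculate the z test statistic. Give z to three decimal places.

p̂ = 636/772 ≈ 0.82383.
SE = √(p₀(1−p₀)/n) = √(0.1716/772) = 0.01491.
z = (0.82383 − 0.78)/0.01491 = 0.04383/0.01491 = 2.940.
Two-sided p-value ≈ 2·Φ(−2.940) = 0.0033, so at α = 0.01 we reject H₀.

z = 2.940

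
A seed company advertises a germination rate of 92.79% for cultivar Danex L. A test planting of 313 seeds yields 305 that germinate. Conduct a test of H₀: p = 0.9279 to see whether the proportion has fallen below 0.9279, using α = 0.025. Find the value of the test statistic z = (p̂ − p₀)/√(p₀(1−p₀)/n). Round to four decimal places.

p̂ = 305/313 ≈ 0.974441.
Standard error under H₀: √(0.9279×0.0721/313) = 0.014620.
z = (0.974441 − 0.9279)/0.014620 = 0.046541/0.014620 = 3.1834.
p-value = P(Z < 3.183) ≈ 0.9993. With α = 0.025, fail to reject H₀.

z = 3.1834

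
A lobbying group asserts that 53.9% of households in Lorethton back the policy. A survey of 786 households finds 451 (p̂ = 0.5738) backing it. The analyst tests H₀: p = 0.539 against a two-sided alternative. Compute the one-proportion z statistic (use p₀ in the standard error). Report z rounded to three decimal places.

z = 1.957

p̂ = 451/786 = 0.57379.
SE = √(p₀(1−p₀)/n) = √(0.24848/786) = 0.01778.
z = (0.57379 − 0.539)/0.01778 = 0.03479/0.01778 = 1.957.
p-value = 2·P(Z > 1.957) ≈ 0.0504.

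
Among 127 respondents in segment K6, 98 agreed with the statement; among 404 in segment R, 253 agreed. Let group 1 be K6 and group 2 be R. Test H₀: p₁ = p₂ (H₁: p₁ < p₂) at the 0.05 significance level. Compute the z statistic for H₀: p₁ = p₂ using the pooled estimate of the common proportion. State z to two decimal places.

p̂₁ = 98/127 = 0.7717, p̂₂ = 253/404 = 0.6262.
Pooled p̂ = (98+253)/(127+404) = 351/531 = 0.6610.
SE = √(0.224074 × 0.0103493) = 0.0482.
z = (0.7717 − 0.6262)/0.0482 = 0.1455/0.0482 = 3.02.
p-value = P(Z < 3.020) ≈ 0.9987. With α = 0.05, fail to reject H₀.

z = 3.02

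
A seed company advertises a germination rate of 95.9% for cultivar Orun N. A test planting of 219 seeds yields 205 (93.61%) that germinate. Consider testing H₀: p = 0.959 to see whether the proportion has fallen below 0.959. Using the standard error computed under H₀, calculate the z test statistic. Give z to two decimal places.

z = -1.71

p̂ = 205/219 ≈ 0.9361.
Standard error under H₀: √(0.959×0.041/219) = 0.0134.
z = (0.9361 − 0.959)/0.0134 = -0.0229/0.0134 = -1.71.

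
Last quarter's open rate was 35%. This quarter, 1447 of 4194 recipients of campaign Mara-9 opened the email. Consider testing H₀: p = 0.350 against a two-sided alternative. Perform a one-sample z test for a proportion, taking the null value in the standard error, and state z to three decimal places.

z = -0.677

p̂ = 1447/4194 ≈ 0.345017.
SE = √(p₀(1−p₀)/n) = √(0.2275/4194) = 0.007365.
z = (0.345017 − 0.35)/0.007365 = -0.004983/0.007365 = -0.677.
Two-sided p-value ≈ 2·Φ(−0.677) = 0.4987.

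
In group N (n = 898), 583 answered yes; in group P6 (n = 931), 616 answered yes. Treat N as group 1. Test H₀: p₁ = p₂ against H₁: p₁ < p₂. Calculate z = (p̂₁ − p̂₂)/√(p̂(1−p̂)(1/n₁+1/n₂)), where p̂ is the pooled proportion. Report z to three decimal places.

z = -0.559

p̂₁ = 583/898 = 0.64922, p̂₂ = 616/931 = 0.66165.
Pooled p̂ = (583+616)/(898+931) = 1199/1829 = 0.65555.
SE = √(0.225804 × 0.0021877) = 0.02223.
z = (0.64922 − 0.66165)/0.02223 = -0.01243/0.02223 = -0.559.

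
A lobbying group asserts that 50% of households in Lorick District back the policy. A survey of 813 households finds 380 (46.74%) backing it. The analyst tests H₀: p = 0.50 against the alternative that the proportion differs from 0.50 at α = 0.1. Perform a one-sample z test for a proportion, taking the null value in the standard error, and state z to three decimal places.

z = -1.859

p̂ = 380/813 = 0.46740.
Standard error under H₀: √(0.5×0.5/813) = 0.01754.
z = (0.46740 − 0.5)/0.01754 = -0.03260/0.01754 = -1.859.
p-value = 2·P(Z > 1.859) ≈ 0.0631. With α = 0.1, reject H₀.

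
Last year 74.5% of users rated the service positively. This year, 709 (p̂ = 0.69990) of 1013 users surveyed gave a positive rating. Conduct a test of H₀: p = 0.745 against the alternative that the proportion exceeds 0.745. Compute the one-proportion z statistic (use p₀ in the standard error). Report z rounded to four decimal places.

p̂ = 709/1013 ≈ 0.6999013.
Under H₀, SE = √(0.745·0.255/1013) = √(0.000187537) = 0.0136944.
z = (0.6999013 − 0.745)/0.0136944 = -0.0450987/0.0136944 = -3.2932.
p-value = P(Z > -3.293) ≈ 0.9995.

z = -3.2932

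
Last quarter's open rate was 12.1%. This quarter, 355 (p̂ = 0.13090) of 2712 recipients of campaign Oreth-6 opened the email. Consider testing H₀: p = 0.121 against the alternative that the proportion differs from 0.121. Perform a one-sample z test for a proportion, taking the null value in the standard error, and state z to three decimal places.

p̂ = 355/2712 = 0.13090.
SE = √(p₀(1−p₀)/n) = √(0.10636/2712) = 0.00626.
z = (0.13090 − 0.121)/0.00626 = 0.00990/0.00626 = 1.581.

z = 1.581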